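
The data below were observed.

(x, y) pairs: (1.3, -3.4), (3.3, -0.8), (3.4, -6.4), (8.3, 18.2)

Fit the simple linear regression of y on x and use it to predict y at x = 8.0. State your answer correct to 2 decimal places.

15.36

n = 4, Σx = 16.3, Σy = 7.6, Σxy = 122.24, Σx² = 93.03
Sxx = Σx² − (Σx)²/n = 93.03 − 66.4225 = 26.6075
Sxy = Σxy − (Σx)(Σy)/n = 122.24 − 30.97 = 91.27
b = Sxy/Sxx = 91.27/26.6075 = 3.430236
a = ȳ − b·x̄ = 1.9 − 3.430236·4.075 = -12.078211
ŷ(8.0) = a + b·8.0 = -12.078211 + 3.430236·8 = 15.363676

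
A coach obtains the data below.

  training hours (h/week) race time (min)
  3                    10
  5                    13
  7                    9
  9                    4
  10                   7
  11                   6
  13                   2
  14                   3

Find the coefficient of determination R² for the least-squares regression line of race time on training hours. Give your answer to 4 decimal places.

n = 8, Σx = 72, Σy = 54, Σxy = 398, Σx² = 750, Σy² = 464
Sxx = Σx² − (Σx)²/n = 750 − 648 = 102
Sxy = Σxy − (Σx)(Σy)/n = 398 − 486 = -88
Syy = Σy² − (Σy)²/n = 464 − 364.5 = 99.5
R² = Sxy²/(Sxx·Syy) = (-88)²/(102·99.5) = 0.763031

0.7630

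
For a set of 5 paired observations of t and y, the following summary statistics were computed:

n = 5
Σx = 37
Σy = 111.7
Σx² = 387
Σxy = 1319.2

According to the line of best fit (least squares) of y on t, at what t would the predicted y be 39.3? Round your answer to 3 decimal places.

11.297

Sxx = Σx² − (Σx)²/n = 387 − 273.8 = 113.2
Sxy = Σxy − (Σx)(Σy)/n = 1319.2 − 826.58 = 492.62
b = Sxy/Sxx = 492.62/113.2 = 4.351767
a = ȳ − b·x̄ = 22.34 − 4.351767·7.4 = -9.863074
Set a + b·x = 39.3: x = (39.3 − (-9.863074)) / 4.351767 = 11.297268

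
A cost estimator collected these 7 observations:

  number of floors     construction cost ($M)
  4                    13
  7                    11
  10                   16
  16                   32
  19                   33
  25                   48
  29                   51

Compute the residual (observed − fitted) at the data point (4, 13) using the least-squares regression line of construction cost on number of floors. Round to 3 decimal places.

4.183

n = 7, Σx = 110, Σy = 204, Σxy = 4107, Σx² = 2248
Sxx = Σx² − (Σx)²/n = 2248 − 1728.571429 = 519.428571
Sxy = Σxy − (Σx)(Σy)/n = 4107 − 3205.714286 = 901.285714
b = Sxy/Sxx = 901.285714/519.428571 = 1.735149
a = ȳ − b·x̄ = 29.142857 − 1.735149·15.714286 = 1.876238
ŷ(4) = 1.876238 + 1.735149·4 = 8.816832
residual = y − ŷ = 13 − 8.816832 = 4.183168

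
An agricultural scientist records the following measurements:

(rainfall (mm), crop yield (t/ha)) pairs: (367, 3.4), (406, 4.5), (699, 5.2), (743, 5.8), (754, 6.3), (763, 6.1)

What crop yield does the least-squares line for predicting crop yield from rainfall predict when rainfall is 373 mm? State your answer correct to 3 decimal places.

3.814

n = 6, Σx = 3732, Σy = 31.3, Σxy = 20423.5, Σx² = 2490860
Sxx = Σx² − (Σx)²/n = 2490860 − 2321304 = 169556
Sxy = Σxy − (Σx)(Σy)/n = 20423.5 − 19468.6 = 954.9
b = Sxy/Sxx = 954.9/169556 = 0.005632
a = ȳ − b·x̄ = 5.216667 − 0.005632·622 = 1.713707
ŷ(373) = a + b·373 = 1.713707 + 0.005632·373 = 3.814357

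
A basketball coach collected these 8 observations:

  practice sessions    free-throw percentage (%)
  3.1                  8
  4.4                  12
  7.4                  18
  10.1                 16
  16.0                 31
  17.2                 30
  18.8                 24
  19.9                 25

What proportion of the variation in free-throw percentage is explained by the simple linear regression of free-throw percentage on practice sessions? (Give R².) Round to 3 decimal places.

n = 8, Σx = 96.9, Σy = 164, Σxy = 2333.1, Σx² = 1487.03, Σy² = 3850
Sxx = Σx² − (Σx)²/n = 1487.03 − 1173.70125 = 313.32875
Sxy = Σxy − (Σx)(Σy)/n = 2333.1 − 1986.45 = 346.65
Syy = Σy² − (Σy)²/n = 3850 − 3362 = 488
R² = Sxy²/(Sxx·Syy) = (346.65)²/(313.32875·488) = 0.785891

0.786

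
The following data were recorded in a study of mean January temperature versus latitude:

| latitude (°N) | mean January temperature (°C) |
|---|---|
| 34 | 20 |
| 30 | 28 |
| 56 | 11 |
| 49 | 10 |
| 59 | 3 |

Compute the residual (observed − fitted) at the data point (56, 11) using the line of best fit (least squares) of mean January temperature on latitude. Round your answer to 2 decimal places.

n = 5, Σx = 228, Σy = 72, Σxy = 2803, Σx² = 11074
Sxx = Σx² − (Σx)²/n = 11074 − 10396.8 = 677.2
Sxy = Σxy − (Σx)(Σy)/n = 2803 − 3283.2 = -480.2
b = Sxy/Sxx = -480.2/677.2 = -0.709096
a = ȳ − b·x̄ = 14.4 − (-0.709096)·45.6 = 46.734790
ŷ(56) = 46.734790 + (-0.709096)·56 = 7.025399
residual = y − ŷ = 11 − 7.025399 = 3.974601

3.97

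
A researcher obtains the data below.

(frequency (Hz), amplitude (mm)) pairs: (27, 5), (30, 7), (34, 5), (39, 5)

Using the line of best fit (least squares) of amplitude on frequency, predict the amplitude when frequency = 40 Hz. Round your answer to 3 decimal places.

5.037

n = 4, Σx = 130, Σy = 22, Σxy = 710, Σx² = 4306
Sxx = Σx² − (Σx)²/n = 4306 − 4225 = 81
Sxy = Σxy − (Σx)(Σy)/n = 710 − 715 = -5
b = Sxy/Sxx = -5/81 = -0.061728
a = ȳ − b·x̄ = 5.5 − (-0.061728)·32.5 = 7.506173
ŷ(40) = a + b·40 = 7.506173 + (-0.061728)·40 = 5.037037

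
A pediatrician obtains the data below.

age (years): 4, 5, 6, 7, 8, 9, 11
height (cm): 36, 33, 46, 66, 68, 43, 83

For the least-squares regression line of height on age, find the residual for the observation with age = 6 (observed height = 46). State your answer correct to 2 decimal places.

n = 7, Σx = 50, Σy = 375, Σxy = 2891, Σx² = 392
Sxx = Σx² − (Σx)²/n = 392 − 357.142857 = 34.857143
Sxy = Σxy − (Σx)(Σy)/n = 2891 − 2678.571429 = 212.428571
b = Sxy/Sxx = 212.428571/34.857143 = 6.094262
a = ȳ − b·x̄ = 53.571429 − 6.094262·7.142857 = 10.040984
ŷ(6) = 10.040984 + 6.094262·6 = 46.606557
residual = y − ŷ = 46 − 46.606557 = -0.606557

-0.61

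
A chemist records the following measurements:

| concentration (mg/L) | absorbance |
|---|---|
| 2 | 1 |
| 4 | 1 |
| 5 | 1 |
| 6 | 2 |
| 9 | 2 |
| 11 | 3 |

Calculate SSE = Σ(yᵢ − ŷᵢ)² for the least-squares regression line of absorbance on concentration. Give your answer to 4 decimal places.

n = 6, Σx = 37, Σy = 10, Σxy = 74, Σx² = 283, Σy² = 20
Sxx = Σx² − (Σx)²/n = 283 − 228.166667 = 54.833333
Sxy = Σxy − (Σx)(Σy)/n = 74 − 61.666667 = 12.333333
Syy = Σy² − (Σy)²/n = 20 − 16.666667 = 3.333333
b = Sxy/Sxx = 12.333333/54.833333 = 0.224924
SSE = Syy − b·Sxy = 3.333333 − 0.224924·12.333333 = 0.559271

0.5593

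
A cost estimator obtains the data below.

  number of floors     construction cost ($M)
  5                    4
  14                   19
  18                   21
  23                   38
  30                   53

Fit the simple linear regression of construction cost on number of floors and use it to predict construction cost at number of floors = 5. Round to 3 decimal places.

n = 5, Σx = 90, Σy = 135, Σxy = 3128, Σx² = 1974
Sxx = Σx² − (Σx)²/n = 1974 − 1620 = 354
Sxy = Σxy − (Σx)(Σy)/n = 3128 − 2430 = 698
b = Sxy/Sxx = 698/354 = 1.971751
a = ȳ − b·x̄ = 27 − 1.971751·18 = -8.491525
ŷ(5) = a + b·5 = -8.491525 + 1.971751·5 = 1.367232

1.367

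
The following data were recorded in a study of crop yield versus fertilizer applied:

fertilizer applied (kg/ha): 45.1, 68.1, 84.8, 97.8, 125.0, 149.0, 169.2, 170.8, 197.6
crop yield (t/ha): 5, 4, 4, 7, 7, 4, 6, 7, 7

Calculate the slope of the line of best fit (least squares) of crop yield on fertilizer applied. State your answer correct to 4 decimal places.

0.0143

n = 9, Σx = 1107.4, Σy = 51, Σxy = 6586.7, Σx² = 158100.54
Sxx = Σx² − (Σx)²/n = 158100.54 − 136259.417778 = 21841.122222
Sxy = Σxy − (Σx)(Σy)/n = 6586.7 − 6275.266667 = 311.433333
b = Sxy/Sxx = 311.433333/21841.122222 = 0.014259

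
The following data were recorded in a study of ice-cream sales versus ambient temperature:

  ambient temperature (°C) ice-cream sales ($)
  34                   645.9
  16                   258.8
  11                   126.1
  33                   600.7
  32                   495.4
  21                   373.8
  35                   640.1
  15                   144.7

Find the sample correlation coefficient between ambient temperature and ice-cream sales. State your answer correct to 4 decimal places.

0.9798

n = 8, Σx = 197, Σy = 3285.5, Σxy = 95588.2, Σx² = 5537, Σy² = 1676719.65
Sxx = Σx² − (Σx)²/n = 5537 − 4851.125 = 685.875
Sxy = Σxy − (Σx)(Σy)/n = 95588.2 − 80905.4375 = 14682.7625
Syy = Σy² − (Σy)²/n = 1676719.65 − 1349313.78125 = 327405.86875
r = Sxy/√(Sxx·Syy) = 14682.7625/√(224559500.228906) = 14682.7625/14985.309481 = 0.979810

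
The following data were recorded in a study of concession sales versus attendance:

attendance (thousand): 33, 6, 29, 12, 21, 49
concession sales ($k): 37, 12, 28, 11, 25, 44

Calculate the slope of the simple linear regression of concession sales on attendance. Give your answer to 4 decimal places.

n = 6, Σx = 150, Σy = 157, Σxy = 4918, Σx² = 4952
Sxx = Σx² − (Σx)²/n = 4952 − 3750 = 1202
Sxy = Σxy − (Σx)(Σy)/n = 4918 − 3925 = 993
b = Sxy/Sxx = 993/1202 = 0.826123

0.8261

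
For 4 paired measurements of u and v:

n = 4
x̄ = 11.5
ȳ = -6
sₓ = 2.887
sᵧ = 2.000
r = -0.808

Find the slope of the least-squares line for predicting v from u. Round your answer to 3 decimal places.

-0.560

b = r · sᵧ/sₓ = -0.808 · 2/2.887 = -0.559751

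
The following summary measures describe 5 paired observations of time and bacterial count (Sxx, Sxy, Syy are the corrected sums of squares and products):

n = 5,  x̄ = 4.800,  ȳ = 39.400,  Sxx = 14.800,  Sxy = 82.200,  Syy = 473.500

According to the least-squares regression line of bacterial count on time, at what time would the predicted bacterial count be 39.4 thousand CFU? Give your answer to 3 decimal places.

b = Sxy/Sxx = 82.2/14.8 = 5.554054
a = ȳ − b·x̄ = 39.4 − 5.554054·4.8 = 12.740541
Set a + b·x = 39.4: x = (39.4 − 12.740541) / 5.554054 = 4.8

4.800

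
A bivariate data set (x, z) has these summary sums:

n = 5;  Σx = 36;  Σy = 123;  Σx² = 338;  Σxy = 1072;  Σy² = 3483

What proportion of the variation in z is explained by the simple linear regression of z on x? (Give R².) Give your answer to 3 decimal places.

Sxx = Σx² − (Σx)²/n = 338 − 259.2 = 78.8
Sxy = Σxy − (Σx)(Σy)/n = 1072 − 885.6 = 186.4
Syy = Σy² − (Σy)²/n = 3483 − 3025.8 = 457.2
R² = Sxy²/(Sxx·Syy) = (186.4)²/(78.8·457.2) = 0.964405

0.964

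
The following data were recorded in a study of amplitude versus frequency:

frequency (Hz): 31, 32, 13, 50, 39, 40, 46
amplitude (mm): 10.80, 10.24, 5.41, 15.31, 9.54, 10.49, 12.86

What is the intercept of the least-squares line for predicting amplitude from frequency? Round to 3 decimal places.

2.421

n = 7, Σx = 251, Σy = 74.65, Σxy = 2881.53, Σx² = 9891
Sxx = Σx² − (Σx)²/n = 9891 − 9000.142857 = 890.857143
Sxy = Σxy − (Σx)(Σy)/n = 2881.53 − 2676.735714 = 204.794286
b = Sxy/Sxx = 204.794286/890.857143 = 0.229885
a = ȳ − b·x̄ = 10.664286 − 0.229885·35.857143 = 2.421283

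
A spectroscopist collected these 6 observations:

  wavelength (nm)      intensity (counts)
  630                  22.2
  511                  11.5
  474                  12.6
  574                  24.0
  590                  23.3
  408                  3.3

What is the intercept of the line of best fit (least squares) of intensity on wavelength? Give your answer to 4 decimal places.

-34.5131

n = 6, Σx = 3187, Σy = 96.9, Σxy = 54704.3, Σx² = 1726737
Sxx = Σx² − (Σx)²/n = 1726737 − 1692828.166667 = 33908.833333
Sxy = Σxy − (Σx)(Σy)/n = 54704.3 − 51470.05 = 3234.25
b = Sxy/Sxx = 3234.25/33908.833333 = 0.095381
a = ȳ − b·x̄ = 16.15 − 0.095381·531.166667 = -34.513076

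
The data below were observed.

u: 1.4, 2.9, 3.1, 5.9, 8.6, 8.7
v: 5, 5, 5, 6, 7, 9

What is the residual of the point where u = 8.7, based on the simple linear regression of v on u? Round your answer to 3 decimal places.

1.181

n = 6, Σx = 30.6, Σy = 37, Σxy = 210.9, Σx² = 204.44
Sxx = Σx² − (Σx)²/n = 204.44 − 156.06 = 48.38
Sxy = Σxy − (Σx)(Σy)/n = 210.9 − 188.7 = 22.2
b = Sxy/Sxx = 22.2/48.38 = 0.458867
a = ȳ − b·x̄ = 6.166667 − 0.458867·5.1 = 3.826443
ŷ(8.7) = 3.826443 + 0.458867·8.7 = 7.818589
residual = y − ŷ = 9 − 7.818589 = 1.181411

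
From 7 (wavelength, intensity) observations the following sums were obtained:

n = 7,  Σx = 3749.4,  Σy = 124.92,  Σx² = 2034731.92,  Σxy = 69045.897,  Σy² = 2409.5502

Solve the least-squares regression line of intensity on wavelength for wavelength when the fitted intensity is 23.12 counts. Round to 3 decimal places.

Sxx = Σx² − (Σx)²/n = 2034731.92 − 2008285.765714 = 26446.154286
Sxy = Σxy − (Σx)(Σy)/n = 69045.897 − 66910.721143 = 2135.175857
b = Sxy/Sxx = 2135.175857/26446.154286 = 0.080737
a = ȳ − b·x̄ = 17.845714 − 0.080737·535.628571 = -25.399182
Set a + b·x = 23.12: x = (23.12 − (-25.399182)) / 0.080737 = 600.955544

600.956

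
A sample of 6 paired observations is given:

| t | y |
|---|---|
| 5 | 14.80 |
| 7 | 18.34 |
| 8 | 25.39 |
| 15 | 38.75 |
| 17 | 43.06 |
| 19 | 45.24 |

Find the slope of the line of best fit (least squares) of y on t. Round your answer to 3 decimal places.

n = 6, Σx = 71, Σy = 185.58, Σxy = 2578.33, Σx² = 1013
Sxx = Σx² − (Σx)²/n = 1013 − 840.166667 = 172.833333
Sxy = Σxy − (Σx)(Σy)/n = 2578.33 − 2196.03 = 382.3
b = Sxy/Sxx = 382.3/172.833333 = 2.211958

2.212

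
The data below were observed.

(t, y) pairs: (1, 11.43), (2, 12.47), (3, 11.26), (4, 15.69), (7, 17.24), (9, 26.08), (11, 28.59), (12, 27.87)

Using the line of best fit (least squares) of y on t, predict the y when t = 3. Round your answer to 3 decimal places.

13.458

n = 8, Σx = 49, Σy = 150.63, Σxy = 1137.24, Σx² = 425
Sxx = Σx² − (Σx)²/n = 425 − 300.125 = 124.875
Sxy = Σxy − (Σx)(Σy)/n = 1137.24 − 922.60875 = 214.63125
b = Sxy/Sxx = 214.63125/124.875 = 1.718769
a = ȳ − b·x̄ = 18.82875 − 1.718769·6.125 = 8.301291
ŷ(3) = a + b·3 = 8.301291 + 1.718769·3 = 13.457598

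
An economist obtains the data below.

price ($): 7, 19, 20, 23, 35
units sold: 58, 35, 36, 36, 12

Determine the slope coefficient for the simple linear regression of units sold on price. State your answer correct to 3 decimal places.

n = 5, Σx = 104, Σy = 177, Σxy = 3039, Σx² = 2564
Sxx = Σx² − (Σx)²/n = 2564 − 2163.2 = 400.8
Sxy = Σxy − (Σx)(Σy)/n = 3039 − 3681.6 = -642.6
b = Sxy/Sxx = -642.6/400.8 = -1.603293

-1.603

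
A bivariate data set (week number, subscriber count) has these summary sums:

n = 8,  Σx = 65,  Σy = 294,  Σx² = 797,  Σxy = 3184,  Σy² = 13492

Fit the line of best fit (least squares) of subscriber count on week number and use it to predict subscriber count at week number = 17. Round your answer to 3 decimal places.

63.000

Sxx = Σx² − (Σx)²/n = 797 − 528.125 = 268.875
Sxy = Σxy − (Σx)(Σy)/n = 3184 − 2388.75 = 795.25
b = Sxy/Sxx = 795.25/268.875 = 2.957694
a = ȳ − b·x̄ = 36.75 − 2.957694·8.125 = 12.718735
ŷ(17) = a + b·17 = 12.718735 + 2.957694·17 = 62.999535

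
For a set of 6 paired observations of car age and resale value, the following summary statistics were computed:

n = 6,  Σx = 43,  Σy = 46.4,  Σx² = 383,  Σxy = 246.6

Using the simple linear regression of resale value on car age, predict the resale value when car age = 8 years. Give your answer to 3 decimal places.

6.776

Sxx = Σx² − (Σx)²/n = 383 − 308.166667 = 74.833333
Sxy = Σxy − (Σx)(Σy)/n = 246.6 − 332.533333 = -85.933333
b = Sxy/Sxx = -85.933333/74.833333 = -1.148330
a = ȳ − b·x̄ = 7.733333 − (-1.148330)·7.166667 = 15.963029
ŷ(8) = a + b·8 = 15.963029 + (-1.148330)·8 = 6.776392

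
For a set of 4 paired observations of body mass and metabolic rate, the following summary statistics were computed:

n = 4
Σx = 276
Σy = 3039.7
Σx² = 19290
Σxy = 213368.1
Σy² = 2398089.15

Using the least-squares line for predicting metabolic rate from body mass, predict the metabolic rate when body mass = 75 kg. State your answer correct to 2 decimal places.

Sxx = Σx² − (Σx)²/n = 19290 − 19044 = 246
Sxy = Σxy − (Σx)(Σy)/n = 213368.1 − 209739.3 = 3628.8
b = Sxy/Sxx = 3628.8/246 = 14.751220
a = ȳ − b·x̄ = 759.925 − 14.751220·69 = -257.909146
ŷ(75) = a + b·75 = -257.909146 + 14.751220·75 = 848.432317

848.43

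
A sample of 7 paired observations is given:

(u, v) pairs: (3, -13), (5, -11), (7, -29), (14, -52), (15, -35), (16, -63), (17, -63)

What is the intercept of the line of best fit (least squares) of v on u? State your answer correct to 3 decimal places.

0.282

n = 7, Σx = 77, Σy = -266, Σxy = -3629, Σx² = 1049
Sxx = Σx² − (Σx)²/n = 1049 − 847 = 202
Sxy = Σxy − (Σx)(Σy)/n = -3629 − (-2926) = -703
b = Sxy/Sxx = -703/202 = -3.480198
a = ȳ − b·x̄ = -38 − (-3.480198)·11 = 0.282178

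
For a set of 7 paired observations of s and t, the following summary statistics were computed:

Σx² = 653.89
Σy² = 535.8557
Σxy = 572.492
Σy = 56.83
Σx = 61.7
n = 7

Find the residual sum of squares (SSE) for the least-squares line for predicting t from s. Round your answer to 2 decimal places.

Sxx = Σx² − (Σx)²/n = 653.89 − 543.841429 = 110.048571
Sxy = Σxy − (Σx)(Σy)/n = 572.492 − 500.915857 = 71.576143
Syy = Σy² − (Σy)²/n = 535.8557 − 461.378414 = 74.477286
b = Sxy/Sxx = 71.576143/110.048571 = 0.650405
SSE = Syy − b·Sxy = 74.477286 − 0.650405·71.576143 = 27.923803

27.92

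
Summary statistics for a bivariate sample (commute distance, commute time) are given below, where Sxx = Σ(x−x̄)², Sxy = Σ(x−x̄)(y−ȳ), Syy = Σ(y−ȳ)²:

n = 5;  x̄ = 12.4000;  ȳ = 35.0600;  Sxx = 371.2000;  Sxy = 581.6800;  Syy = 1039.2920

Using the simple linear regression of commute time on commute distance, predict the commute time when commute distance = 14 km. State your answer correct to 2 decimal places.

37.57

b = Sxy/Sxx = 581.68/371.2 = 1.567026
a = ȳ − b·x̄ = 35.06 − 1.567026·12.4 = 15.628879
ŷ(14) = a + b·14 = 15.628879 + 1.567026·14 = 37.567241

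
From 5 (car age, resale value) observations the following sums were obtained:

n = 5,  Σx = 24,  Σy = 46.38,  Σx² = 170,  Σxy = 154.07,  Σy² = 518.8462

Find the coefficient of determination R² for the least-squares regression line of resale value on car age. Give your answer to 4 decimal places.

0.9677

Sxx = Σx² − (Σx)²/n = 170 − 115.2 = 54.8
Sxy = Σxy − (Σx)(Σy)/n = 154.07 − 222.624 = -68.554
Syy = Σy² − (Σy)²/n = 518.8462 − 430.22088 = 88.62532
R² = Sxy²/(Sxx·Syy) = (-68.554)²/(54.8·88.62532) = 0.967670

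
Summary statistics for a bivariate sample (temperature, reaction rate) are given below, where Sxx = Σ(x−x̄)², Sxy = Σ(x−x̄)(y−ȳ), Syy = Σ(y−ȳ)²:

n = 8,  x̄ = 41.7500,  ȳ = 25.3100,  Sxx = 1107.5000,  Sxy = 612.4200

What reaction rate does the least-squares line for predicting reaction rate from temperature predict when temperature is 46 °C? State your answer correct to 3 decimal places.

27.660

b = Sxy/Sxx = 612.42/1107.5 = 0.552975
a = ȳ − b·x̄ = 25.31 − 0.552975·41.75 = 2.223287
ŷ(46) = a + b·46 = 2.223287 + 0.552975·46 = 27.660144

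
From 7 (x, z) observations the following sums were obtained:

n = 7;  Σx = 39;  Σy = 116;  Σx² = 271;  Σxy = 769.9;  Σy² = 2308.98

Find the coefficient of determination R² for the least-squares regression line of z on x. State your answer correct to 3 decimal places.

0.736

Sxx = Σx² − (Σx)²/n = 271 − 217.285714 = 53.714286
Sxy = Σxy − (Σx)(Σy)/n = 769.9 − 646.285714 = 123.614286
Syy = Σy² − (Σy)²/n = 2308.98 − 1922.285714 = 386.694286
R² = Sxy²/(Sxx·Syy) = (123.614286)²/(53.714286·386.694286) = 0.735664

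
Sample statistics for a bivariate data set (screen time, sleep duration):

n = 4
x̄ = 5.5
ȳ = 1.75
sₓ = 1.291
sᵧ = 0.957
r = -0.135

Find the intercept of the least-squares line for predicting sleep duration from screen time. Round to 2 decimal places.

2.30

b = r · sᵧ/sₓ = -0.135 · 0.957/1.291 = -0.100074
a = ȳ − b·x̄ = 1.75 − (-0.100074)·5.5 = 2.300405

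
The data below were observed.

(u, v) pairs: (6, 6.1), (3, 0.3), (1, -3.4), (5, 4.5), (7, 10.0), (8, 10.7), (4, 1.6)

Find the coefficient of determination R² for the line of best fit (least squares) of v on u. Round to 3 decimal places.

0.982

n = 7, Σx = 34, Σy = 29.8, Σxy = 218.6, Σx² = 200, Σy² = 286.16
Sxx = Σx² − (Σx)²/n = 200 − 165.142857 = 34.857143
Sxy = Σxy − (Σx)(Σy)/n = 218.6 − 144.742857 = 73.857143
Syy = Σy² − (Σy)²/n = 286.16 − 126.862857 = 159.297143
R² = Sxy²/(Sxx·Syy) = (73.857143)²/(34.857143·159.297143) = 0.982393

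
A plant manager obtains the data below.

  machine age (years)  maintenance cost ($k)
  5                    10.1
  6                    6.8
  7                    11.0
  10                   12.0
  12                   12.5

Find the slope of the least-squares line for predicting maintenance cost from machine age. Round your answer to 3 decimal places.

0.562

n = 5, Σx = 40, Σy = 52.4, Σxy = 438.3, Σx² = 354
Sxx = Σx² − (Σx)²/n = 354 − 320 = 34
Sxy = Σxy − (Σx)(Σy)/n = 438.3 − 419.2 = 19.1
b = Sxy/Sxx = 19.1/34 = 0.561765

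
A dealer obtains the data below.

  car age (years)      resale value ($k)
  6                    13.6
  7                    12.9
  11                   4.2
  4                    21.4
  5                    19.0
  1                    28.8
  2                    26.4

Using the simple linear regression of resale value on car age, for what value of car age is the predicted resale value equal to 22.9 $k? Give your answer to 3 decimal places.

n = 7, Σx = 36, Σy = 126.3, Σxy = 480.3, Σx² = 252
Sxx = Σx² − (Σx)²/n = 252 − 185.142857 = 66.857143
Sxy = Σxy − (Σx)(Σy)/n = 480.3 − 649.542857 = -169.242857
b = Sxy/Sxx = -169.242857/66.857143 = -2.531410
a = ȳ − b·x̄ = 18.042857 − (-2.531410)·5.142857 = 31.061538
Set a + b·x = 22.9: x = (22.9 − 31.061538) / (-2.531410) = 3.224107

3.224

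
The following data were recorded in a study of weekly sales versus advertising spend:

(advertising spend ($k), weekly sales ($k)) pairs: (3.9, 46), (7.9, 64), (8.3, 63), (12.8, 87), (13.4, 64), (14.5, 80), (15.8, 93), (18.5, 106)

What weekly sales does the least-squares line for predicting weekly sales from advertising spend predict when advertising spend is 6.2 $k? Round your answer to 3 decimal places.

n = 8, Σx = 95.1, Σy = 603, Σxy = 7769.5, Σx² = 1292.05
Sxx = Σx² − (Σx)²/n = 1292.05 − 1130.50125 = 161.54875
Sxy = Σxy − (Σx)(Σy)/n = 7769.5 − 7168.1625 = 601.3375
b = Sxy/Sxx = 601.3375/161.54875 = 3.722328
a = ȳ − b·x̄ = 75.375 − 3.722328·11.8875 = 31.125821
ŷ(6.2) = a + b·6.2 = 31.125821 + 3.722328·6.2 = 54.204257

54.204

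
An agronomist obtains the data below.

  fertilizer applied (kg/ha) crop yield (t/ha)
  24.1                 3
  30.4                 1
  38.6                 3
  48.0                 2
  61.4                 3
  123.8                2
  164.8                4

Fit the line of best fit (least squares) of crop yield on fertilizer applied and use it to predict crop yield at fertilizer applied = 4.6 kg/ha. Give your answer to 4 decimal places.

2.0245

n = 7, Σx = 491.1, Σy = 18, Σxy = 1405.5, Σx² = 51554.37
Sxx = Σx² − (Σx)²/n = 51554.37 − 34454.172857 = 17100.197143
Sxy = Σxy − (Σx)(Σy)/n = 1405.5 − 1262.828571 = 142.671429
b = Sxy/Sxx = 142.671429/17100.197143 = 0.008343
a = ȳ − b·x̄ = 2.571429 − 0.008343·70.157143 = 1.986089
ŷ(4.6) = a + b·4.6 = 1.986089 + 0.008343·4.6 = 2.024468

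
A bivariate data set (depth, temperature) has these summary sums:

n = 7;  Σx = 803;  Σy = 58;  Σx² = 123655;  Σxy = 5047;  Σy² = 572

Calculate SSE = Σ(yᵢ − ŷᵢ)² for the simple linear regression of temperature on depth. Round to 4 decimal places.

9.6068

Sxx = Σx² − (Σx)²/n = 123655 − 92115.571429 = 31539.428571
Sxy = Σxy − (Σx)(Σy)/n = 5047 − 6653.428571 = -1606.428571
Syy = Σy² − (Σy)²/n = 572 − 480.571429 = 91.428571
b = Sxy/Sxx = -1606.428571/31539.428571 = -0.050934
SSE = Syy − b·Sxy = 91.428571 − (-0.050934)·(-1606.428571) = 9.606773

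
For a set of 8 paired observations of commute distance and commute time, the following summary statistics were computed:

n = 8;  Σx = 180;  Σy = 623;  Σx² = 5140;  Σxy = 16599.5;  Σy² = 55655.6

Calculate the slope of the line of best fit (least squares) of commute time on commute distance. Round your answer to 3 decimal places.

Sxx = Σx² − (Σx)²/n = 5140 − 4050 = 1090
Sxy = Σxy − (Σx)(Σy)/n = 16599.5 − 14017.5 = 2582
b = Sxy/Sxx = 2582/1090 = 2.368807

2.369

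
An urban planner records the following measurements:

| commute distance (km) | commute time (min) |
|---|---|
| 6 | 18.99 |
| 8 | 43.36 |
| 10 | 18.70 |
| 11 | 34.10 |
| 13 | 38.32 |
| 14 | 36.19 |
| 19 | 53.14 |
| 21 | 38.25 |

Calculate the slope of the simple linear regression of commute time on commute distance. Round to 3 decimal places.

1.372

n = 8, Σx = 102, Σy = 281.05, Σxy = 3840.65, Σx² = 1488
Sxx = Σx² − (Σx)²/n = 1488 − 1300.5 = 187.5
Sxy = Σxy − (Σx)(Σy)/n = 3840.65 − 3583.3875 = 257.2625
b = Sxy/Sxx = 257.2625/187.5 = 1.372067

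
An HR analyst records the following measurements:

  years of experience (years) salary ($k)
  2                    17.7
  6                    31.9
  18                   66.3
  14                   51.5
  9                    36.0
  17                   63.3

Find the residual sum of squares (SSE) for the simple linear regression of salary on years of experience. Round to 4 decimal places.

n = 6, Σx = 66, Σy = 266.7, Σxy = 3541.3, Σx² = 930, Σy² = 13681.73
Sxx = Σx² − (Σx)²/n = 930 − 726 = 204
Sxy = Σxy − (Σx)(Σy)/n = 3541.3 − 2933.7 = 607.6
Syy = Σy² − (Σy)²/n = 13681.73 − 11854.815 = 1826.915
b = Sxy/Sxx = 607.6/204 = 2.978431
SSE = Syy − b·Sxy = 1826.915 − 2.978431·607.6 = 17.220098

17.2201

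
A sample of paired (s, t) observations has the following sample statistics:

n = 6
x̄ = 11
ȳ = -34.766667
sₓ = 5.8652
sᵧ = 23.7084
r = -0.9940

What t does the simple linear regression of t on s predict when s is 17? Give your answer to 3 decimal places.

b = r · sᵧ/sₓ = -0.994 · 23.7084/5.8652 = -4.017962
a = ȳ − b·x̄ = -34.766667 − (-4.017962)·11 = 9.430913
ŷ(17) = a + b·17 = 9.430913 + (-4.017962)·17 = -58.874438

-58.874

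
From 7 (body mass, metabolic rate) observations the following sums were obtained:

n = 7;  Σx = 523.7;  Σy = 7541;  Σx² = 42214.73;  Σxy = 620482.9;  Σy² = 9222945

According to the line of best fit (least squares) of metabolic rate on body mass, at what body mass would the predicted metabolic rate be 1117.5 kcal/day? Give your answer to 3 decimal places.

Sxx = Σx² − (Σx)²/n = 42214.73 − 39180.241429 = 3034.488571
Sxy = Σxy − (Σx)(Σy)/n = 620482.9 − 564174.528571 = 56308.371429
b = Sxy/Sxx = 56308.371429/3034.488571 = 18.556132
a = ȳ − b·x̄ = 1077.285714 − 18.556132·74.814286 = -310.978070
Set a + b·x = 1117.5: x = (1117.5 − (-310.978070)) / 18.556132 = 76.981455

76.981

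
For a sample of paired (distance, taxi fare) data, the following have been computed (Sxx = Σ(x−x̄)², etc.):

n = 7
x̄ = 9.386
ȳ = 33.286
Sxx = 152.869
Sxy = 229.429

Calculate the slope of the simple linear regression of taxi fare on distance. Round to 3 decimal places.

1.501

b = Sxy/Sxx = 229.429/152.869 = 1.500821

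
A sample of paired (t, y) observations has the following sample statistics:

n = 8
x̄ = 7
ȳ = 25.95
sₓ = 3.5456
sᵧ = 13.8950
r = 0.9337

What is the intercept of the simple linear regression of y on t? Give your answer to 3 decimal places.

b = r · sᵧ/sₓ = 0.9337 · 13.895/3.5456 = 3.659116
a = ȳ − b·x̄ = 25.95 − 3.659116·7 = 0.336188

0.336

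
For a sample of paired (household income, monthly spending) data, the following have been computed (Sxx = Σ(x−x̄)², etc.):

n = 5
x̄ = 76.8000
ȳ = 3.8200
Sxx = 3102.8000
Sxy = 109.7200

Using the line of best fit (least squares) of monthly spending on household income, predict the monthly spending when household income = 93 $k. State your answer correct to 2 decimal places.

b = Sxy/Sxx = 109.72/3102.8 = 0.035362
a = ȳ − b·x̄ = 3.82 − 0.035362·76.8 = 1.104228
ŷ(93) = a + b·93 = 1.104228 + 0.035362·93 = 4.392858

4.39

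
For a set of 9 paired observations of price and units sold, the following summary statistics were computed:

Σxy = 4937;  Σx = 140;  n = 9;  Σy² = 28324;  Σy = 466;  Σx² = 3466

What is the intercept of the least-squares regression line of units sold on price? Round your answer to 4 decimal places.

Sxx = Σx² − (Σx)²/n = 3466 − 2177.777778 = 1288.222222
Sxy = Σxy − (Σx)(Σy)/n = 4937 − 7248.888889 = -2311.888889
b = Sxy/Sxx = -2311.888889/1288.222222 = -1.794635
a = ȳ − b·x̄ = 51.777778 − (-1.794635)·15.555556 = 79.694325

79.6943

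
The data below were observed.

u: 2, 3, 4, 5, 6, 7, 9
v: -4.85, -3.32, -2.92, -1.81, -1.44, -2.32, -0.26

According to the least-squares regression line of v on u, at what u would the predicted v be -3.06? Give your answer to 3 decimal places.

n = 7, Σx = 36, Σy = -16.92, Σxy = -67.61, Σx² = 220
Sxx = Σx² − (Σx)²/n = 220 − 185.142857 = 34.857143
Sxy = Σxy − (Σx)(Σy)/n = -67.61 − (-87.017143) = 19.407143
b = Sxy/Sxx = 19.407143/34.857143 = 0.556762
a = ȳ − b·x̄ = -2.417143 − 0.556762·5.142857 = -5.280492
Set a + b·x = -3.06: x = (-3.06 − (-5.280492)) / 0.556762 = 3.988222

3.988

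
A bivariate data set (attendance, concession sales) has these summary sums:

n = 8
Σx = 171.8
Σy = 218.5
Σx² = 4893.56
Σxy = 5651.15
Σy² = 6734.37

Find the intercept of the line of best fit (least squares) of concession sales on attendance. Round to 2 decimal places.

Sxx = Σx² − (Σx)²/n = 4893.56 − 3689.405 = 1204.155
Sxy = Σxy − (Σx)(Σy)/n = 5651.15 − 4692.2875 = 958.8625
b = Sxy/Sxx = 958.8625/1204.155 = 0.796295
a = ȳ − b·x̄ = 27.3125 − 0.796295·21.475 = 10.212067

10.21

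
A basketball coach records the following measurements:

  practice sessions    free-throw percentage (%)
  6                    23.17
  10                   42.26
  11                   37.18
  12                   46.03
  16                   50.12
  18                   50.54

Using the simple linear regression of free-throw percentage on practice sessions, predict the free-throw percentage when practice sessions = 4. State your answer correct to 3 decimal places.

23.828

n = 6, Σx = 73, Σy = 249.3, Σxy = 3234.6, Σx² = 981
Sxx = Σx² − (Σx)²/n = 981 − 888.166667 = 92.833333
Sxy = Σxy − (Σx)(Σy)/n = 3234.6 − 3033.15 = 201.45
b = Sxy/Sxx = 201.45/92.833333 = 2.170018
a = ȳ − b·x̄ = 41.55 − 2.170018·12.166667 = 15.148115
ŷ(4) = a + b·4 = 15.148115 + 2.170018·4 = 23.828187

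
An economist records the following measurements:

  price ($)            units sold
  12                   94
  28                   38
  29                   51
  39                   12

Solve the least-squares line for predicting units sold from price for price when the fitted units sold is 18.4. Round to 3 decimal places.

n = 4, Σx = 108, Σy = 195, Σxy = 4139, Σx² = 3290
Sxx = Σx² − (Σx)²/n = 3290 − 2916 = 374
Sxy = Σxy − (Σx)(Σy)/n = 4139 − 5265 = -1126
b = Sxy/Sxx = -1126/374 = -3.010695
a = ȳ − b·x̄ = 48.75 − (-3.010695)·27 = 130.038770
Set a + b·x = 18.4: x = (18.4 − 130.038770) / (-3.010695) = 37.080728

37.081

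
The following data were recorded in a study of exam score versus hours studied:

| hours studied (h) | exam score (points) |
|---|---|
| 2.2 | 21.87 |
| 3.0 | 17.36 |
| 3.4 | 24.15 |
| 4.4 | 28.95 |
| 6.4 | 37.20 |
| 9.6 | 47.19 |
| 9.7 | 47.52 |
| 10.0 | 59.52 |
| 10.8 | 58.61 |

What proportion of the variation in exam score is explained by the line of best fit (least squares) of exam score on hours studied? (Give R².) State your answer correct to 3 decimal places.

n = 9, Σx = 59.5, Σy = 342.37, Σxy = 2689.92, Σx² = 488.61, Σy² = 15047.6405
Sxx = Σx² − (Σx)²/n = 488.61 − 393.361111 = 95.248889
Sxy = Σxy − (Σx)(Σy)/n = 2689.92 − 2263.446111 = 426.473889
Syy = Σy² − (Σy)²/n = 15047.6405 − 13024.135211 = 2023.505289
R² = Sxy²/(Sxx·Syy) = (426.473889)²/(95.248889·2023.505289) = 0.943671

0.944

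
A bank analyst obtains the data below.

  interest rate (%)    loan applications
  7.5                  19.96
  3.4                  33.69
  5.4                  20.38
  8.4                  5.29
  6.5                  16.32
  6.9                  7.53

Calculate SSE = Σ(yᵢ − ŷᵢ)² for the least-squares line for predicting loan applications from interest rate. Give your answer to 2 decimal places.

128.50

n = 6, Σx = 38.1, Σy = 103.17, Σxy = 576.771, Σx² = 257.39, Σy² = 2299.7895
Sxx = Σx² − (Σx)²/n = 257.39 − 241.935 = 15.455
Sxy = Σxy − (Σx)(Σy)/n = 576.771 − 655.1295 = -78.3585
Syy = Σy² − (Σy)²/n = 2299.7895 − 1774.00815 = 525.78135
b = Sxy/Sxx = -78.3585/15.455 = -5.070107
SSE = Syy − b·Sxy = 525.78135 − (-5.070107)·(-78.3585) = 128.495389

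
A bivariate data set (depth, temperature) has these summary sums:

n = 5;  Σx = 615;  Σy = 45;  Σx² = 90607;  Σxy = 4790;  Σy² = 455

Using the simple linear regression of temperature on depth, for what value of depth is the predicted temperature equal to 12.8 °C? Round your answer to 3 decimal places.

Sxx = Σx² − (Σx)²/n = 90607 − 75645 = 14962
Sxy = Σxy − (Σx)(Σy)/n = 4790 − 5535 = -745
b = Sxy/Sxx = -745/14962 = -0.049793
a = ȳ − b·x̄ = 9 − (-0.049793)·123 = 15.124515
Set a + b·x = 12.8: x = (12.8 − 15.124515) / (-0.049793) = 46.683758

46.684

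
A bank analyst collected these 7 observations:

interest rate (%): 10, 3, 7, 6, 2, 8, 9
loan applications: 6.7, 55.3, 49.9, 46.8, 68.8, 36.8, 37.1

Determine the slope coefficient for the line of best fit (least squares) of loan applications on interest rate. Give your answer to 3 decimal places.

n = 7, Σx = 45, Σy = 301.4, Σxy = 1628.9, Σx² = 343
Sxx = Σx² − (Σx)²/n = 343 − 289.285714 = 53.714286
Sxy = Σxy − (Σx)(Σy)/n = 1628.9 − 1937.571429 = -308.671429
b = Sxy/Sxx = -308.671429/53.714286 = -5.746543

-5.747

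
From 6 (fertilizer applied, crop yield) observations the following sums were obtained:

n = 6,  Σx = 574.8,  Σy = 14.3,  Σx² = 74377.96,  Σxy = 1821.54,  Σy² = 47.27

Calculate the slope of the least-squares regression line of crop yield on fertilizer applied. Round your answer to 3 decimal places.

Sxx = Σx² − (Σx)²/n = 74377.96 − 55065.84 = 19312.12
Sxy = Σxy − (Σx)(Σy)/n = 1821.54 − 1369.94 = 451.6
b = Sxy/Sxx = 451.6/19312.12 = 0.023384

0.023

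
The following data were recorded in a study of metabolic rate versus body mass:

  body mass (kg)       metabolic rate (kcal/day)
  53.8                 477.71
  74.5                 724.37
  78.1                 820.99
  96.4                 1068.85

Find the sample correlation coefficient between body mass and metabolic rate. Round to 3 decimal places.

n = 4, Σx = 302.8, Σy = 3091.92, Σxy = 246822.822, Σx² = 23837.26, Σy² = 2569383.6436
Sxx = Σx² − (Σx)²/n = 23837.26 − 22921.96 = 915.3
Sxy = Σxy − (Σx)(Σy)/n = 246822.822 − 234058.344 = 12764.478
Syy = Σy² − (Σy)²/n = 2569383.6436 − 2389992.3216 = 179391.322
r = Sxy/√(Sxx·Syy) = 12764.478/√(164196877.0266) = 12764.478/12813.932926 = 0.996141

0.996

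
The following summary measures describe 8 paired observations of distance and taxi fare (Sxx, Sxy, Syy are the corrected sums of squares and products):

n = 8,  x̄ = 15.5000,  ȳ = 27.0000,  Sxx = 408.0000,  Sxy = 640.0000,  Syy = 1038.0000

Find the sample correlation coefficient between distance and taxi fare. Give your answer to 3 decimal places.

0.983

r = Sxy/√(Sxx·Syy) = 640/√(423504) = 640/650.771849 = 0.983448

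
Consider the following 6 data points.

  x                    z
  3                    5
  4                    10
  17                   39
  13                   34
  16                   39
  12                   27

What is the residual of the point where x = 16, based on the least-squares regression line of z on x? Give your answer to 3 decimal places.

n = 6, Σx = 65, Σy = 154, Σxy = 2108, Σx² = 883
Sxx = Σx² − (Σx)²/n = 883 − 704.166667 = 178.833333
Sxy = Σxy − (Σx)(Σy)/n = 2108 − 1668.333333 = 439.666667
b = Sxy/Sxx = 439.666667/178.833333 = 2.458527
a = ȳ − b·x̄ = 25.666667 − 2.458527·10.833333 = -0.967381
ŷ(16) = -0.967381 + 2.458527·16 = 38.369059
residual = y − ŷ = 39 − 38.369059 = 0.630941

0.631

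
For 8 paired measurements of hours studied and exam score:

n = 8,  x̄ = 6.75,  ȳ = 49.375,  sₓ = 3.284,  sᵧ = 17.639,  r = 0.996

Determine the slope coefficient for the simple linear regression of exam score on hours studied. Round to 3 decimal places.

5.350

b = r · sᵧ/sₓ = 0.996 · 17.639/3.284 = 5.349709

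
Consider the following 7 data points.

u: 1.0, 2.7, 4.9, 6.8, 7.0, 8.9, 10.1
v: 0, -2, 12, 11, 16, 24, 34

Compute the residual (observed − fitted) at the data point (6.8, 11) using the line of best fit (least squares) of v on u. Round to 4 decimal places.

-5.8331

n = 7, Σx = 41.4, Σy = 95, Σxy = 797.2, Σx² = 308.76
Sxx = Σx² − (Σx)²/n = 308.76 − 244.851429 = 63.908571
Sxy = Σxy − (Σx)(Σy)/n = 797.2 − 561.857143 = 235.342857
b = Sxy/Sxx = 235.342857/63.908571 = 3.682493
a = ȳ − b·x̄ = 13.571429 − 3.682493·5.914286 = -8.207886
ŷ(6.8) = -8.207886 + 3.682493·6.8 = 16.833065
residual = y − ŷ = 11 − 16.833065 = -5.833065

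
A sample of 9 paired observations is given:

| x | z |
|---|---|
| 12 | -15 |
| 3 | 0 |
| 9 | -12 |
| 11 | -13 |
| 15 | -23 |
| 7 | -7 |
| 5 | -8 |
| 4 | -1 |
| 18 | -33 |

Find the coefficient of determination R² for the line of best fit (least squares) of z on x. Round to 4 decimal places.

n = 9, Σx = 84, Σy = -112, Σxy = -1463, Σx² = 994, Σy² = 2270
Sxx = Σx² − (Σx)²/n = 994 − 784 = 210
Sxy = Σxy − (Σx)(Σy)/n = -1463 − (-1045.333333) = -417.666667
Syy = Σy² − (Σy)²/n = 2270 − 1393.777778 = 876.222222
R² = Sxy²/(Sxx·Syy) = (-417.666667)²/(210·876.222222) = 0.948039

0.9480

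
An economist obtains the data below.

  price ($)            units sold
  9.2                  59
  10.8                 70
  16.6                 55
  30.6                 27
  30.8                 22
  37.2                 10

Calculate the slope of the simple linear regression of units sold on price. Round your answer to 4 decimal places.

n = 6, Σx = 135.2, Σy = 243, Σxy = 4087.6, Σx² = 3745.68
Sxx = Σx² − (Σx)²/n = 3745.68 − 3046.506667 = 699.173333
Sxy = Σxy − (Σx)(Σy)/n = 4087.6 − 5475.6 = -1388
b = Sxy/Sxx = -1388/699.173333 = -1.985202

-1.9852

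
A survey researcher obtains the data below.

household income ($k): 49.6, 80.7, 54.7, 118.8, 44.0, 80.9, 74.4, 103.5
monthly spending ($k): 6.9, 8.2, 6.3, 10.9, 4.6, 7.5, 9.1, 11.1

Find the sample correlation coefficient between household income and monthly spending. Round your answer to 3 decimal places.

0.925

n = 8, Σx = 606.6, Σy = 64.6, Σxy = 5278.55, Σx² = 50806.6, Σy² = 556.78
Sxx = Σx² − (Σx)²/n = 50806.6 − 45995.445 = 4811.155
Sxy = Σxy − (Σx)(Σy)/n = 5278.55 − 4898.295 = 380.255
Syy = Σy² − (Σy)²/n = 556.78 − 521.645 = 35.135
r = Sxy/√(Sxx·Syy) = 380.255/√(169039.930925) = 380.255/411.144659 = 0.924869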